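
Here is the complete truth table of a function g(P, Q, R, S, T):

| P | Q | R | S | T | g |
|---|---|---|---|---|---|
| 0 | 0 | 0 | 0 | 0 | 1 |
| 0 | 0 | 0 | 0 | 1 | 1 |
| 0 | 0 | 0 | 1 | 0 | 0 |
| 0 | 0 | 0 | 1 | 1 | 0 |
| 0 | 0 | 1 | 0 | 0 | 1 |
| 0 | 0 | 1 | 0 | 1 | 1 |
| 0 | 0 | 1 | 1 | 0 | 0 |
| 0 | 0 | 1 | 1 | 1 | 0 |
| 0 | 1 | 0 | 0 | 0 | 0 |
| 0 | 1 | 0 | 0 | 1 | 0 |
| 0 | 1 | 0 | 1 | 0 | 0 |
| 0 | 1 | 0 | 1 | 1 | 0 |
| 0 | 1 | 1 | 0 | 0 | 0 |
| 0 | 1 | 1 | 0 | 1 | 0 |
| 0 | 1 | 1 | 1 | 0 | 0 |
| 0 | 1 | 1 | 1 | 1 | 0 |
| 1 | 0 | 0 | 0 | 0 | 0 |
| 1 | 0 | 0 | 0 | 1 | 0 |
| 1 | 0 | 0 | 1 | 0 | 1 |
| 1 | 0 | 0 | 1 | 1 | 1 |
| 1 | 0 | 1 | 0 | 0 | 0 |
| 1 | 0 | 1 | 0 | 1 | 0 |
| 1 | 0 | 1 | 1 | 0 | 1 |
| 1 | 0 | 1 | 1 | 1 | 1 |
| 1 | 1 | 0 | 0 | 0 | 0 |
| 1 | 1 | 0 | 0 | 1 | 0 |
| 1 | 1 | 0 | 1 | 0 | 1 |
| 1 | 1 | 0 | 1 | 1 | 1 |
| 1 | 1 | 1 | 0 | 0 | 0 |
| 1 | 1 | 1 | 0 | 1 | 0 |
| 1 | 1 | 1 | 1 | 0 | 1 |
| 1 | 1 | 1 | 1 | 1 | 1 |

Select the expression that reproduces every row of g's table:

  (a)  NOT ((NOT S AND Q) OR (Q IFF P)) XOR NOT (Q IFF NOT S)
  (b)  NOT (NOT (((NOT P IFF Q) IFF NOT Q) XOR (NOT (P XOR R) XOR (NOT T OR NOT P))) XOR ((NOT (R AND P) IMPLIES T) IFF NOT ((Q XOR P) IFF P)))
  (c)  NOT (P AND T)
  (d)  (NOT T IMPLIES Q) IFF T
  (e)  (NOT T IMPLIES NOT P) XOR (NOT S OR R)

(b) disagrees with g on (0,0,0,0,1) (formula → 0, table → 1); rule it out.
(c) disagrees with g on (0,0,0,1,0) (formula → 1, table → 0); rule it out.
(d) disagrees with g on (0,0,0,1,0) (formula → 1, table → 0); rule it out.
(e) disagrees with g on (0,0,0,0,0) (formula → 0, table → 1); rule it out.
(a) is the remaining candidate, and it agrees with g on all 32 inputs.

a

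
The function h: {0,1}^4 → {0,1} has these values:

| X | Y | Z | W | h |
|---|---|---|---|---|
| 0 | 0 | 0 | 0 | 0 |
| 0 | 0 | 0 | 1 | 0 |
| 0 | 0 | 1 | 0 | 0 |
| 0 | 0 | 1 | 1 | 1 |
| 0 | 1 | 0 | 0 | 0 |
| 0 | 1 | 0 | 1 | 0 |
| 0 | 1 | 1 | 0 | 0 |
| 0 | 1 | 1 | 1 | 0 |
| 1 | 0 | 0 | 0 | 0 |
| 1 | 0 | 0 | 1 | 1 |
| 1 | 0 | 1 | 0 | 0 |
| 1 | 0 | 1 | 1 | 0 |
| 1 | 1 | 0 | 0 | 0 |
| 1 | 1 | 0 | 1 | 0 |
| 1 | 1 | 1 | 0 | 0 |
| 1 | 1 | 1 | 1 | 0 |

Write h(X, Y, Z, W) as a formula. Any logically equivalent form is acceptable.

h(X, Y, Z, W) = (((~X & ~Y) & Z) & W) | (((X & ~Y) & ~Z) & W)

h=1 on 2 inputs: (0,0,1,1), (1,0,0,1). Reading each as a conjunction of literals (¬X·¬Y·Z·W, X·¬Y·¬Z·W) and taking the OR gives the canonical DNF.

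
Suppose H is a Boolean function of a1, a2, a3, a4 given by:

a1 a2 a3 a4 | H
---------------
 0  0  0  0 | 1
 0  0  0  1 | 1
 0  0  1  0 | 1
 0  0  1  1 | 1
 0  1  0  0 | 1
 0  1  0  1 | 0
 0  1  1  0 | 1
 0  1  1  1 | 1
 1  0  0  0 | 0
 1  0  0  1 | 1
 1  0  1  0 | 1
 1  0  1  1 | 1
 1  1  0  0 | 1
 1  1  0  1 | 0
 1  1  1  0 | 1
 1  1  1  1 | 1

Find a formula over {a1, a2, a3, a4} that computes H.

H(a1, a2, a3, a4) = NOT (((((NOT a1 AND a2) AND NOT a3) AND a4) OR (((a1 AND NOT a2) AND NOT a3) AND NOT a4)) OR (((a1 AND a2) AND NOT a3) AND a4))

H is 0 on only 3 rows — (0,1,0,1), (1,0,0,0), (1,1,0,1). Writing each as a minterm (¬a1·a2·¬a3·a4, a1·¬a2·¬a3·¬a4, a1·a2·¬a3·a4) and OR-ing them characterizes exactly where H=0, so H is the negation of that disjunction.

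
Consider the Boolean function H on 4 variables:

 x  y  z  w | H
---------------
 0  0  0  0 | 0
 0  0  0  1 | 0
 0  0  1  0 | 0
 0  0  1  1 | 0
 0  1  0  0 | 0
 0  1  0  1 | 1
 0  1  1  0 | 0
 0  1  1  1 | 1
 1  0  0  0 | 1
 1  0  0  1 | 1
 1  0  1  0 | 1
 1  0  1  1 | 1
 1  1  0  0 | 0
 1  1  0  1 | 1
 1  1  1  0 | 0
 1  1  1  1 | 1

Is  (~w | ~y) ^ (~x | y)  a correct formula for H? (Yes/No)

Check the formula against H row by row:
  x=0, y=0, z=0, w=0: formula gives 0, H = 0 ✓
  x=0, y=0, z=0, w=1: formula gives 0, H = 0 ✓
  x=0, y=0, z=1, w=0: formula gives 0, H = 0 ✓
  x=0, y=0, z=1, w=1: formula gives 0, H = 0 ✓
  …and likewise for the remaining 12 rows.
No disagreement on any input; they are logically equivalent.

Yes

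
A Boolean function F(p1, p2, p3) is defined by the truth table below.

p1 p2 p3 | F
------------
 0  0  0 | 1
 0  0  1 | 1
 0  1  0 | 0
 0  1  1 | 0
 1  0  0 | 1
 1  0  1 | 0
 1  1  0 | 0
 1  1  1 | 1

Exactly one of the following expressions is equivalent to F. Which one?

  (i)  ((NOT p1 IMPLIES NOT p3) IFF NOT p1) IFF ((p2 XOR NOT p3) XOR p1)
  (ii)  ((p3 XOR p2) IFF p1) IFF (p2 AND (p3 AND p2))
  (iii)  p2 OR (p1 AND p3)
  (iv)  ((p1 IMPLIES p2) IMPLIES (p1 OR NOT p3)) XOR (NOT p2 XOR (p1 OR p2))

i

(ii) fails at (0,0,0): the formula yields 0, F is 1.
(iii) fails at (0,0,0): the formula yields 0, F is 1.
(iv) fails at (0,0,0): the formula yields 0, F is 1.
Only (i) survives; checking it on all 8 rows confirms it matches F.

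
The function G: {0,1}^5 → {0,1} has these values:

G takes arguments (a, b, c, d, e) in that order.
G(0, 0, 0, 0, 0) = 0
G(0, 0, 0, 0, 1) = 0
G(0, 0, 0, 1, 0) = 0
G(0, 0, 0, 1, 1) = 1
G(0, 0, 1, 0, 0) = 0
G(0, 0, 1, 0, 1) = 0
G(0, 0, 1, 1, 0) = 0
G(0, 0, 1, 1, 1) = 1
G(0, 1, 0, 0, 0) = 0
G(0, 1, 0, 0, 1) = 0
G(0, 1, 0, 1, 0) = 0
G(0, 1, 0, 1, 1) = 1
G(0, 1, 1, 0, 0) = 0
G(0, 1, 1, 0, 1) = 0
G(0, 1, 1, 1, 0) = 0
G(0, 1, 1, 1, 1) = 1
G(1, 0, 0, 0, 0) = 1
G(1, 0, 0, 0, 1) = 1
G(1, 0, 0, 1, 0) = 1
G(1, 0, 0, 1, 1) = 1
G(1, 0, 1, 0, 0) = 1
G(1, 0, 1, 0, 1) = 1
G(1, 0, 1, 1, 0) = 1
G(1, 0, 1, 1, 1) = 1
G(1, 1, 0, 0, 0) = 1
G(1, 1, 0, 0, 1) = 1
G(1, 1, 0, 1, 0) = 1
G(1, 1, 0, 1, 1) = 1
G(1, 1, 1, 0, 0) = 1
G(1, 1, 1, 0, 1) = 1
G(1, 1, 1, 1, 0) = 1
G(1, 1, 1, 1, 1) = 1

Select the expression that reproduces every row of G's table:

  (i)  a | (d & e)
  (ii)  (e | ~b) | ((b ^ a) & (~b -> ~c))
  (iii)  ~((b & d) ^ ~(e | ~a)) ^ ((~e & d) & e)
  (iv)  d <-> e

i

(ii): at (0,0,0,0,0) it gives 1, but G = 0 — eliminated.
(iii): at (0,0,0,0,0) it gives 1, but G = 0 — eliminated.
(iv): at (0,0,0,0,0) it gives 1, but G = 0 — eliminated.
(i) is the remaining candidate, and it agrees with G on all 32 inputs.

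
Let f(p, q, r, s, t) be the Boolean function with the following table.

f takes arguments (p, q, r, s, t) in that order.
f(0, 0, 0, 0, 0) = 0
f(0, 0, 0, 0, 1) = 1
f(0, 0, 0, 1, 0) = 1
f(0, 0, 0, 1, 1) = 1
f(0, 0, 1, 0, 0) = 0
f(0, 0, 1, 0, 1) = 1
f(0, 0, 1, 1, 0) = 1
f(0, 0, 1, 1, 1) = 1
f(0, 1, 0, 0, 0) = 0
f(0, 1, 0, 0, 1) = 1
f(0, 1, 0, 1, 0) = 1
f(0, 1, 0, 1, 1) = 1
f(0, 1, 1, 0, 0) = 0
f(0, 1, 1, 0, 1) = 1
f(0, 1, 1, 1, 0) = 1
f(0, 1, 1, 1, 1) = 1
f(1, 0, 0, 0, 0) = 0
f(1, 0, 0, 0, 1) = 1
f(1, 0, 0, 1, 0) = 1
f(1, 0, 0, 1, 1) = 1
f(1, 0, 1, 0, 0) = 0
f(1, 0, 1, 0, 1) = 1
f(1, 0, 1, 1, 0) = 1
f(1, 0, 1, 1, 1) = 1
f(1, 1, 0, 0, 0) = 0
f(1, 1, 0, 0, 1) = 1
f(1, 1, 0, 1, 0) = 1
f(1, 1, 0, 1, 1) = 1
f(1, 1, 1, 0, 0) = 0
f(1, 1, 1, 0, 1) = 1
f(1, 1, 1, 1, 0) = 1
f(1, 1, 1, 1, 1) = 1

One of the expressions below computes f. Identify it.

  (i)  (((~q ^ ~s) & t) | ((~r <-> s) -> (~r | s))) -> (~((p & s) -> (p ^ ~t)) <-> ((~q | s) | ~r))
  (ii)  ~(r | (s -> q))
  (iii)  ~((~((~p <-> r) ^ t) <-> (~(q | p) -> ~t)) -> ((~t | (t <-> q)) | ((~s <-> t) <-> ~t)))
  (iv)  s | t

(i) disagrees with f on (0,0,0,0,1) (formula → 0, table → 1); rule it out.
(ii) disagrees with f on (0,0,0,0,1) (formula → 0, table → 1); rule it out.
(iii) disagrees with f on (0,0,0,1,0) (formula → 0, table → 1); rule it out.
That leaves (iv). Evaluating it on every row reproduces the table of f exactly.

iv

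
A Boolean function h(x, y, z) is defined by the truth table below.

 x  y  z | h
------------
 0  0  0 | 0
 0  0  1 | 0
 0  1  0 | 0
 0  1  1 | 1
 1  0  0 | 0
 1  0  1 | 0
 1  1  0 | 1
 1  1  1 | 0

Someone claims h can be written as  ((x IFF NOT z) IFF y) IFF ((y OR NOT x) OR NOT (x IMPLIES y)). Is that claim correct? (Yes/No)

No

Evaluate ((x IFF NOT z) IFF y) IFF ((y OR NOT x) OR NOT (x IMPLIES y)) on each row and compare to h:
  x=0, y=0, z=0: formula gives 1, but h = 0 ✗
Row (0,0,0) is a counterexample, so the formula is not equivalent to h.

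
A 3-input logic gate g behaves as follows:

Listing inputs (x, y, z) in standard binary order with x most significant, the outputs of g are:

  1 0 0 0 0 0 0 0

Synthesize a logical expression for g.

The output is 1 only when every input is 0 — NOR of all inputs.

g(x, y, z) = ¬((x ∨ y) ∨ z)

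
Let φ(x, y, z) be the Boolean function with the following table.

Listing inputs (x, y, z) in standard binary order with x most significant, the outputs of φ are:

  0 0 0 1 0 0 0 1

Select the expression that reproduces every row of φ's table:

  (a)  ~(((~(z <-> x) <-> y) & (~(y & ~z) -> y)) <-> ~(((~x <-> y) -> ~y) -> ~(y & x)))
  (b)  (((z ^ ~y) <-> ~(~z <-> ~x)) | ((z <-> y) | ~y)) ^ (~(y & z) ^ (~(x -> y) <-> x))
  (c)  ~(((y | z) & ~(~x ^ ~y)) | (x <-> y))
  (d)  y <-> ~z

(b) disagrees with φ on (0,0,0) (formula → 1, table → 0); rule it out.
(c) disagrees with φ on (0,1,0) (formula → 1, table → 0); rule it out.
(d) disagrees with φ on (0,0,1) (formula → 1, table → 0); rule it out.
(a) is the remaining candidate, and it agrees with φ on all 8 inputs.

a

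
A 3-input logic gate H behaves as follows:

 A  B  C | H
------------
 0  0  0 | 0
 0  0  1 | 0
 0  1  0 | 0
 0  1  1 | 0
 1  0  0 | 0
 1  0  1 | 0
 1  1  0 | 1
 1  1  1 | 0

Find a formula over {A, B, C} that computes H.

H(A, B, C) = (A · B) · C'

Only row (1,1,0) gives 1. That row's minterm A·B·¬C is H directly.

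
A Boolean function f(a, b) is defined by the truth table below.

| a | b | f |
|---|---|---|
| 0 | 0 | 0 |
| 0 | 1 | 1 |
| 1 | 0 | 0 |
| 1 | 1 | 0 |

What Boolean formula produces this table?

1 only at (0,1): NOT a AND b.

f(a, b) = ~a & b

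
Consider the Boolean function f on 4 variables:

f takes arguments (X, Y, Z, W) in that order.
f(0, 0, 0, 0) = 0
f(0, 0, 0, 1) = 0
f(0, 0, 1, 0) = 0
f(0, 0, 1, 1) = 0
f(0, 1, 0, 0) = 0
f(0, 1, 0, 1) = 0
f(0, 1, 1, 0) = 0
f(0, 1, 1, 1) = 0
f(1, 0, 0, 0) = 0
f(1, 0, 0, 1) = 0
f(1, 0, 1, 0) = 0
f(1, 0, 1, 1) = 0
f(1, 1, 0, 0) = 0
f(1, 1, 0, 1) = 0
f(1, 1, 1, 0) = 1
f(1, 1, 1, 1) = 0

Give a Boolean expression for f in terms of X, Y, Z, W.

f is 1 on exactly one input, (1,1,1,0), whose minterm is X·Y·Z·¬W. So f is just that conjunction.

f(X, Y, Z, W) = ((X ∧ Y) ∧ Z) ∧ ¬W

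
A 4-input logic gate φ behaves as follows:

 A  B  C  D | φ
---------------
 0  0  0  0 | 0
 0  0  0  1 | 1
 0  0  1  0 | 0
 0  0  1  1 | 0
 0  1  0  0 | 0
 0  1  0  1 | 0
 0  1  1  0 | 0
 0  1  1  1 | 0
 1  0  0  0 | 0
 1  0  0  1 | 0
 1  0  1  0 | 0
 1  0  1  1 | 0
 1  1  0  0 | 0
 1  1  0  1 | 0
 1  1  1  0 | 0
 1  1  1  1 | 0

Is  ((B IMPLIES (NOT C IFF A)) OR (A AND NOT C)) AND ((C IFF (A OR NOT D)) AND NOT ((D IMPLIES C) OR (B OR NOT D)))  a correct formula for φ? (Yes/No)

Yes

Test each input against both φ and the formula:
  A=0, B=0, C=0, D=0: formula gives 0, φ = 0 ✓
  A=0, B=0, C=0, D=1: formula gives 1, φ = 1 ✓
  A=0, B=0, C=1, D=0: formula gives 0, φ = 0 ✓
  A=0, B=0, C=1, D=1: formula gives 0, φ = 0 ✓
  …and likewise for the remaining 12 rows.
No disagreement on any input; they are logically equivalent.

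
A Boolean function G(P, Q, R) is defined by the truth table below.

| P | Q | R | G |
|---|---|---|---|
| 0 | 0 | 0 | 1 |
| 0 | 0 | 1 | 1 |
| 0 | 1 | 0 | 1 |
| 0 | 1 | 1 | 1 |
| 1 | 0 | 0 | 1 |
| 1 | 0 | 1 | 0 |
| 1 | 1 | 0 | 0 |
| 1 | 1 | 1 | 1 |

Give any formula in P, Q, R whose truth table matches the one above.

There are just 2 zero rows: (1,0,1), (1,1,0). Their minterms are P·¬Q·R, P·Q·¬R; the OR of those covers precisely the 0-outputs, and negating it yields G.

G(P, Q, R) = NOT (((P AND NOT Q) AND R) OR ((P AND Q) AND NOT R))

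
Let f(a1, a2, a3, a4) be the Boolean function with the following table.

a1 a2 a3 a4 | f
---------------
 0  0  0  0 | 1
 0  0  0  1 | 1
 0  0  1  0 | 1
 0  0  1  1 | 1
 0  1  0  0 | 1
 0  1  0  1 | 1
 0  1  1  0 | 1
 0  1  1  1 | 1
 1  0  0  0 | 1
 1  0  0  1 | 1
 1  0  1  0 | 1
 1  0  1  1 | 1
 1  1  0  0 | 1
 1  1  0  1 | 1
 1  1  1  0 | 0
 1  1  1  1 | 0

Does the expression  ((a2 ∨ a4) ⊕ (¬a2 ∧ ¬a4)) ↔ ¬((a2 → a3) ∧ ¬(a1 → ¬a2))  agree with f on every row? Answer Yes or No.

Evaluate ((a2 ∨ a4) ⊕ (¬a2 ∧ ¬a4)) ↔ ¬((a2 → a3) ∧ ¬(a1 → ¬a2)) on each row and compare to f:
  a1=0, a2=0, a3=0, a4=0: formula gives 1, f = 1 ✓
  a1=0, a2=0, a3=0, a4=1: formula gives 1, f = 1 ✓
  a1=0, a2=0, a3=1, a4=0: formula gives 1, f = 1 ✓
  a1=0, a2=0, a3=1, a4=1: formula gives 1, f = 1 ✓
  … (the remaining 12 rows also agree.)
All 16 rows match — the expression computes f exactly.

Yes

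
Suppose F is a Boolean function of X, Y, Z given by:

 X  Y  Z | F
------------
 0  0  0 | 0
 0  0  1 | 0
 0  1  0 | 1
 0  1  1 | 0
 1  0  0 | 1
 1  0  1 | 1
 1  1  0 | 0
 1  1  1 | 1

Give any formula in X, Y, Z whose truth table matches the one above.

The 1-rows are (0,1,0), (1,0,0), (1,0,1), (1,1,1). Each contributes one minterm — ¬X·Y·¬Z; X·¬Y·¬Z; X·¬Y·Z; X·Y·Z — and their disjunction is a sum-of-products form of F.

F(X, Y, Z) = ((((not X and Y) and not Z) or ((X and not Y) and not Z)) or ((X and not Y) and Z)) or ((X and Y) and Z)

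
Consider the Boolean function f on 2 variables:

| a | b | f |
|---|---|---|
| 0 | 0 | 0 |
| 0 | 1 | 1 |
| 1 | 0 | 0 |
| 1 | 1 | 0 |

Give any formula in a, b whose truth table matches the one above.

1 only at (0,1): NOT a AND b.

f(a, b) = not a and b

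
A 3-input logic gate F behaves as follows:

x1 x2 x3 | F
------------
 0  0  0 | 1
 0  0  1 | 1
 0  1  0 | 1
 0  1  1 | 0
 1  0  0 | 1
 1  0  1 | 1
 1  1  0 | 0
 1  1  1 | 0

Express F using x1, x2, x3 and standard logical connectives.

There are just 3 zero rows: (0,1,1), (1,1,0), (1,1,1). Their minterms are ¬x1·x2·x3, x1·x2·¬x3, x1·x2·x3; the OR of those covers precisely the 0-outputs, and negating it yields F.

F(x1, x2, x3) = ~((((~x1 & x2) & x3) | ((x1 & x2) & ~x3)) | ((x1 & x2) & x3))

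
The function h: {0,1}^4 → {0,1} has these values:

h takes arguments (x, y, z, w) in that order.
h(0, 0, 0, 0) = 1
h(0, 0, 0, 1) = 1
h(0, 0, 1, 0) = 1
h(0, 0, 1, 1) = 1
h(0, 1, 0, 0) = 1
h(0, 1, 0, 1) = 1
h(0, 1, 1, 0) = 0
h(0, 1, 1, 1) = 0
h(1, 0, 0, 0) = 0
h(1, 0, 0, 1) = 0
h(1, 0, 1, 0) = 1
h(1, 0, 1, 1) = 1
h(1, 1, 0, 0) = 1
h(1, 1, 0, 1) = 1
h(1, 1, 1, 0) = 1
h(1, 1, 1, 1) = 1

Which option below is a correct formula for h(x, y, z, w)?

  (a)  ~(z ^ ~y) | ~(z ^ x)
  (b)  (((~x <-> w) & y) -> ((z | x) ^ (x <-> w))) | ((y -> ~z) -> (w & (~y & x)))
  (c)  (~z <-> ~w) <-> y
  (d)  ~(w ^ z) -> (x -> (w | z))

a

(b) fails at (0,1,0,1): the formula yields 0, h is 1.
(c) fails at (0,0,0,0): the formula yields 0, h is 1.
(d) fails at (0,1,1,0): the formula yields 1, h is 0.
(a) is the remaining candidate, and it agrees with h on all 16 inputs.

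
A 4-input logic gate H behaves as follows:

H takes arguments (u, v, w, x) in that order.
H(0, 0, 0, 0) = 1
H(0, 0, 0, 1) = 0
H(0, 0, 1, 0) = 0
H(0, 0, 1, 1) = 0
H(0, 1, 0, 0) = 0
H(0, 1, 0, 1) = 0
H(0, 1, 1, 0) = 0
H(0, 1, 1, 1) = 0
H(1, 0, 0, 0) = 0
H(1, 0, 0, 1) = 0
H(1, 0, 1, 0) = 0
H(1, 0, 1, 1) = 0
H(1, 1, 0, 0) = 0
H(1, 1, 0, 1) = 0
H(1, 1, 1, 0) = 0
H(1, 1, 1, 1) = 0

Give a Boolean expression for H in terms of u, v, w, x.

H(u, v, w, x) = ¬(((u ∨ v) ∨ w) ∨ x)

The output is 1 only when every input is 0 — NOR of all inputs.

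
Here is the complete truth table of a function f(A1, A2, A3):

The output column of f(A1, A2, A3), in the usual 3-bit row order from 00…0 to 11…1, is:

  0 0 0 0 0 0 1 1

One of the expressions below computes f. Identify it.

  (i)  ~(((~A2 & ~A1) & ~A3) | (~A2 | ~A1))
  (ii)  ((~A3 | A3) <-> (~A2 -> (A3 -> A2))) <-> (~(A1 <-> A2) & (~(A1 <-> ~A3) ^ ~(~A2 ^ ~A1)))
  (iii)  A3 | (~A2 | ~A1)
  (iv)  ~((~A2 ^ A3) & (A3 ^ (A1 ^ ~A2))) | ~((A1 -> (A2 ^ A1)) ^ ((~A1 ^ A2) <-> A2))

i

(ii) fails at (0,0,1): the formula yields 1, f is 0.
(iii) fails at (0,0,0): the formula yields 1, f is 0.
(iv) fails at (0,0,1): the formula yields 1, f is 0.
That leaves (i). Evaluating it on every row reproduces the table of f exactly.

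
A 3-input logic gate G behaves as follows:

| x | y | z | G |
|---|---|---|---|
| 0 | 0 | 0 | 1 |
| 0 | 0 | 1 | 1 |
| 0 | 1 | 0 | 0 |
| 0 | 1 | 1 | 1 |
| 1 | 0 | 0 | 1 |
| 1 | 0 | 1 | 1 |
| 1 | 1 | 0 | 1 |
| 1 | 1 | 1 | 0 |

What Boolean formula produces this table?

G(x, y, z) = not (((not x and y) and not z) or ((x and y) and z))

The 0-rows are (0,1,0), (1,1,1). Take each as a conjunction (¬x·y·¬z, x·y·z), form their disjunction, and complement — that gives a formula that is 1 everywhere G is.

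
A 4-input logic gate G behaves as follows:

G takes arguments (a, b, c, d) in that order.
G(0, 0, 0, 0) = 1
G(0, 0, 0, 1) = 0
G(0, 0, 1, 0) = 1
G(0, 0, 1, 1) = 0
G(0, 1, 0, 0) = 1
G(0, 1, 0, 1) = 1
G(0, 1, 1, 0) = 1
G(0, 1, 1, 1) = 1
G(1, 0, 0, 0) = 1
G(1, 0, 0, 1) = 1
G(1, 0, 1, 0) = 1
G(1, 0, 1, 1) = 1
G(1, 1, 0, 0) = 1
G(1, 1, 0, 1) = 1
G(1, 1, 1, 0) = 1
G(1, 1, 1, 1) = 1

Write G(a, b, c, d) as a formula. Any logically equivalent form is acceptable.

G(a, b, c, d) = ((((a' · b') · c') · d) + (((a' · b') · c) · d))'

The 0-rows are (0,0,0,1), (0,0,1,1). Take each as a conjunction (¬a·¬b·¬c·d, ¬a·¬b·c·d), form their disjunction, and complement — that gives a formula that is 1 everywhere G is.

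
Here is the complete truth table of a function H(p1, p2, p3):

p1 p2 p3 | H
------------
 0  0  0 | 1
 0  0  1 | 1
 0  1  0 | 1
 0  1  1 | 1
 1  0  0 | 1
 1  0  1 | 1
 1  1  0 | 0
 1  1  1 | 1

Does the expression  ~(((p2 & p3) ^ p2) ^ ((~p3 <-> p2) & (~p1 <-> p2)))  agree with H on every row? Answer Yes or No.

No

Test each input against both H and the formula:
  p1=0, p2=0, p3=0: formula gives 1, H = 1 ✓
  p1=0, p2=0, p3=1: formula gives 1, H = 1 ✓
  p1=0, p2=1, p3=0: formula gives 1, H = 1 ✓
  p1=0, p2=1, p3=1: formula gives 1, H = 1 ✓
  p1=1, p2=0, p3=0: formula gives 1, H = 1 ✓
  p1=1, p2=0, p3=1: formula gives 0, but H = 1 ✗
A single disagreement suffices: at (1,0,1) they differ, so the formula does not compute H.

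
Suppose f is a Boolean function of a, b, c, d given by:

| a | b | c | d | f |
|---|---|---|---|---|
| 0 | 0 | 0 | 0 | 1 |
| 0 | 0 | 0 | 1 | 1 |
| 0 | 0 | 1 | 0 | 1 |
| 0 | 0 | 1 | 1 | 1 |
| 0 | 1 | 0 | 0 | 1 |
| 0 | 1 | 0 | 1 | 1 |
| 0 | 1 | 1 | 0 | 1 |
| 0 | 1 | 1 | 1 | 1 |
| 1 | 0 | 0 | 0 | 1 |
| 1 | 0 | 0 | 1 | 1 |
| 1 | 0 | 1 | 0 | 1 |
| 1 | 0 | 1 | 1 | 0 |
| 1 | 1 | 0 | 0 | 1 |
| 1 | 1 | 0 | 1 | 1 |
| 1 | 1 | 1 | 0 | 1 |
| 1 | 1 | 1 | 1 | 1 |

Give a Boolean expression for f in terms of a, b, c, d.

f is 0 on exactly one input, (1,0,1,1), whose minterm is a·¬b·c·d. So f is the negation of that single conjunction.

f(a, b, c, d) = NOT (((a AND NOT b) AND c) AND d)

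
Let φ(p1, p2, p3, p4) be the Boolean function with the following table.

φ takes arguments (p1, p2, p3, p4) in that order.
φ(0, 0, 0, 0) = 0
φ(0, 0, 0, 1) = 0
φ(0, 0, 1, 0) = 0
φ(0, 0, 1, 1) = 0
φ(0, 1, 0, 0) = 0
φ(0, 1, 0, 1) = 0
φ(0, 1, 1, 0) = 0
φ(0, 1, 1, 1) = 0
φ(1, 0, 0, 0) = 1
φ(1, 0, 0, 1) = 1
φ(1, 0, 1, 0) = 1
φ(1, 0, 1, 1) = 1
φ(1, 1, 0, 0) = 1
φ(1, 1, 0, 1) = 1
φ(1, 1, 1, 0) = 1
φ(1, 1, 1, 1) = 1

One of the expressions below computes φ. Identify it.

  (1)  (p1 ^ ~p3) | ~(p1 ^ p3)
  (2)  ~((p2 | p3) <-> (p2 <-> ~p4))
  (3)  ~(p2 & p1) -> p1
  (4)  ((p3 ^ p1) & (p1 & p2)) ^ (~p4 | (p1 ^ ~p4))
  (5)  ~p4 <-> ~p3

(1): at (0,0,0,0) it gives 1, but φ = 0 — eliminated.
(2): at (0,0,0,1) it gives 1, but φ = 0 — eliminated.
(4): at (0,0,0,0) it gives 1, but φ = 0 — eliminated.
(5): at (0,0,0,0) it gives 1, but φ = 0 — eliminated.
That leaves (3). Evaluating it on every row reproduces the table of φ exactly.

3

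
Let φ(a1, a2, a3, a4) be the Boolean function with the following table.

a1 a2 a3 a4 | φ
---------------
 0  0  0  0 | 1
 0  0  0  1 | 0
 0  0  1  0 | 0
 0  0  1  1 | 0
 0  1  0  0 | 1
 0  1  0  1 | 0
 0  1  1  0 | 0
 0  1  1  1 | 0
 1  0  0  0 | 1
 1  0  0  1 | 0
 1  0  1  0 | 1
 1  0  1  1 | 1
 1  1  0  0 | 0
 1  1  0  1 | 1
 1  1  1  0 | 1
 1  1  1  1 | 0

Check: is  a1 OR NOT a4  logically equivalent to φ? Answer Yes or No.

Check the formula against φ row by row:
  a1=0, a2=0, a3=0, a4=0: formula gives 1, φ = 1 ✓
  a1=0, a2=0, a3=0, a4=1: formula gives 0, φ = 0 ✓
  a1=0, a2=0, a3=1, a4=0: formula gives 1, but φ = 0 ✗
Since they disagree at (0,0,1,0), the expression is not a correct formula for φ.

No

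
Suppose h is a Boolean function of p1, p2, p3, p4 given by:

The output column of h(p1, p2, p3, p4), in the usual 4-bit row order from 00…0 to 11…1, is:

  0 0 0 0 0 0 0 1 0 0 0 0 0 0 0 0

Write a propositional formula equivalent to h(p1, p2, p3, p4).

h(p1, p2, p3, p4) = ((¬p1 ∧ p2) ∧ p3) ∧ p4

Only row (0,1,1,1) gives 1. That row's minterm ¬p1·p2·p3·p4 is h directly.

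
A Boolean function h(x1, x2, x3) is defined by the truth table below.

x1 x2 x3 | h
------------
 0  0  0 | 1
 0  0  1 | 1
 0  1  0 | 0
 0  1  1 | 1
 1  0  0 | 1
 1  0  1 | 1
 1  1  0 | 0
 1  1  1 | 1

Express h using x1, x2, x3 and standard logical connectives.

h is 0 on only 2 rows — (0,1,0), (1,1,0). Writing each as a minterm (¬x1·x2·¬x3, x1·x2·¬x3) and OR-ing them characterizes exactly where h=0, so h is the negation of that disjunction.

h(x1, x2, x3) = (((x1' · x2) · x3') + ((x1 · x2) · x3'))'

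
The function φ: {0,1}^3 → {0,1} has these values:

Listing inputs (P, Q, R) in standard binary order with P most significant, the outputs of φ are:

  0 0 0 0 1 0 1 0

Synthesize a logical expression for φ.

φ(P, Q, R) = ((P ∧ ¬Q) ∧ ¬R) ∨ ((P ∧ Q) ∧ ¬R)

φ=1 on 2 inputs: (1,0,0), (1,1,0). Reading each as a conjunction of literals (P·¬Q·¬R, P·Q·¬R) and taking the OR gives the canonical DNF.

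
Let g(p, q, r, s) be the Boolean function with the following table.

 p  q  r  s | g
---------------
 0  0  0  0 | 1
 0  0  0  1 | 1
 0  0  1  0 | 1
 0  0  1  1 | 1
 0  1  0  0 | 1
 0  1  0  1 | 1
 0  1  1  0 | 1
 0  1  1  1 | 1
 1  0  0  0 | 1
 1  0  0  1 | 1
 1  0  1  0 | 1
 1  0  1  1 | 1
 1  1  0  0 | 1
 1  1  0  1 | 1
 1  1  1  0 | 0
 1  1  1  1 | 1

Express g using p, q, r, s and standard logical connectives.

Only row (1,1,1,0) gives 0. So g is 1 everywhere except there — the complement of the minterm p·q·r·¬s.

g(p, q, r, s) = (((p · q) · r) · s')'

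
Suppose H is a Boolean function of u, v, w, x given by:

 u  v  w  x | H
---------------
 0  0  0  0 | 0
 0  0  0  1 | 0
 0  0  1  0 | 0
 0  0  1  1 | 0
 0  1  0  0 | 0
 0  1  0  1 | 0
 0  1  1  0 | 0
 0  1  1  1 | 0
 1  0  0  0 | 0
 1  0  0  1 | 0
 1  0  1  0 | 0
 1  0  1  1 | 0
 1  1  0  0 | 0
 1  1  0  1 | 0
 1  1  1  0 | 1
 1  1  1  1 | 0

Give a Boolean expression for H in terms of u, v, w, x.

H(u, v, w, x) = ((u ∧ v) ∧ w) ∧ ¬x

Only row (1,1,1,0) gives 1. That row's minterm u·v·w·¬x is H directly.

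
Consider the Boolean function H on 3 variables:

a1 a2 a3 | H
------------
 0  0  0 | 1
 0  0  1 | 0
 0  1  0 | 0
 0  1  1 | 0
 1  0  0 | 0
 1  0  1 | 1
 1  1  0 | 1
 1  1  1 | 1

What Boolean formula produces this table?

The 1-rows are (0,0,0), (1,0,1), (1,1,0), (1,1,1). Each contributes one minterm — ¬a1·¬a2·¬a3; a1·¬a2·a3; a1·a2·¬a3; a1·a2·a3 — and their disjunction is a sum-of-products form of H.

H(a1, a2, a3) = ((((¬a1 ∧ ¬a2) ∧ ¬a3) ∨ ((a1 ∧ ¬a2) ∧ a3)) ∨ ((a1 ∧ a2) ∧ ¬a3)) ∨ ((a1 ∧ a2) ∧ a3)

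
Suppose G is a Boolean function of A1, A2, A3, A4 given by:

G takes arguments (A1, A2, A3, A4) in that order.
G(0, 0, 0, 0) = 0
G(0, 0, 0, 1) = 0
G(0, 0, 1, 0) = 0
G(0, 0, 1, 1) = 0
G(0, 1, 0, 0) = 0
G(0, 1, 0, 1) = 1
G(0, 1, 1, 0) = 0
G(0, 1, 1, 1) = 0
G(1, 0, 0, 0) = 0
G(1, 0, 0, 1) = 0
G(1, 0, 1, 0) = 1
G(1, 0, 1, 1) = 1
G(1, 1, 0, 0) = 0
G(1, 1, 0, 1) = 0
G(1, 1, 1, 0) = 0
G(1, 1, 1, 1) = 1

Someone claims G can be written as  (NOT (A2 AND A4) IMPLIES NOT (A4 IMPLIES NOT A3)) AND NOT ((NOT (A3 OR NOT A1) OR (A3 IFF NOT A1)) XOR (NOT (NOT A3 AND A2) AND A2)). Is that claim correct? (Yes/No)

Test each input against both G and the formula:
  A1=0, A2=0, A3=0, A4=0: formula gives 0, G = 0 ✓
  A1=0, A2=0, A3=0, A4=1: formula gives 0, G = 0 ✓
  A1=0, A2=0, A3=1, A4=0: formula gives 0, G = 0 ✓
  A1=0, A2=0, A3=1, A4=1: formula gives 0, G = 0 ✓
  …
  A1=0, A2=1, A3=1, A4=1: formula gives 1, but G = 0 ✗
Since they disagree at (0,1,1,1), the expression is not a correct formula for G.

No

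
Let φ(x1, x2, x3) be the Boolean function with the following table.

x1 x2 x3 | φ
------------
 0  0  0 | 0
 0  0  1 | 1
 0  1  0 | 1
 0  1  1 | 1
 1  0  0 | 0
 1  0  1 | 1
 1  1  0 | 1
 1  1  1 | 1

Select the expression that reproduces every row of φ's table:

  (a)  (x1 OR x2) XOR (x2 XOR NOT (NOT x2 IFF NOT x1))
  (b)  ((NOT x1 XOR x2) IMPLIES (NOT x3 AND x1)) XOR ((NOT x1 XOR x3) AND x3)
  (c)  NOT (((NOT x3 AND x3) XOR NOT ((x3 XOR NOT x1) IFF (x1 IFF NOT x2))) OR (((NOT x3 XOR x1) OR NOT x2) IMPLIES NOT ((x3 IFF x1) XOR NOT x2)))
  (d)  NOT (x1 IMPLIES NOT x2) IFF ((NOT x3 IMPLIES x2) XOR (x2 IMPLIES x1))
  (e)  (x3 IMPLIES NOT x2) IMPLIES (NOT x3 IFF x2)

(a) disagrees with φ on (0,0,1) (formula → 0, table → 1); rule it out.
(b) disagrees with φ on (0,0,1) (formula → 0, table → 1); rule it out.
(c) disagrees with φ on (0,1,1) (formula → 0, table → 1); rule it out.
(d) disagrees with φ on (0,1,0) (formula → 0, table → 1); rule it out.
Only (e) survives; checking it on all 8 rows confirms it matches φ.

e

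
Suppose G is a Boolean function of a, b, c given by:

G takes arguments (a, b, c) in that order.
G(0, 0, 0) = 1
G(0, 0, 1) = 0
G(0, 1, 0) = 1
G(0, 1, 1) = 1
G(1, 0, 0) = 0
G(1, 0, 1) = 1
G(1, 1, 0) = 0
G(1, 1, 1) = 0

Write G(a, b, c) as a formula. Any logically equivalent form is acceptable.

G(a, b, c) = ((((a' · b') · c') + ((a' · b) · c')) + ((a' · b) · c)) + ((a · b') · c)

G=1 on 4 inputs: (0,0,0), (0,1,0), (0,1,1), (1,0,1). Reading each as a conjunction of literals (¬a·¬b·¬c, ¬a·b·¬c, ¬a·b·c, a·¬b·c) and taking the OR gives the canonical DNF.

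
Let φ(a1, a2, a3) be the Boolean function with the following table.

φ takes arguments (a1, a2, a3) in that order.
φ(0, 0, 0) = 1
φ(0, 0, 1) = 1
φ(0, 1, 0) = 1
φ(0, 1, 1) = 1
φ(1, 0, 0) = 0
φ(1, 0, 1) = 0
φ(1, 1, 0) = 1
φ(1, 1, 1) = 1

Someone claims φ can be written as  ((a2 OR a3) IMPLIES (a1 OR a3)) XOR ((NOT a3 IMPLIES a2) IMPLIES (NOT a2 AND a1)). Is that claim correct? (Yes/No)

No

Evaluate ((a2 OR a3) IMPLIES (a1 OR a3)) XOR ((NOT a3 IMPLIES a2) IMPLIES (NOT a2 AND a1)) on each row and compare to φ:
  a1=0, a2=0, a3=0: formula gives 0, but φ = 1 ✗
Since they disagree at (0,0,0), the expression is not a correct formula for φ.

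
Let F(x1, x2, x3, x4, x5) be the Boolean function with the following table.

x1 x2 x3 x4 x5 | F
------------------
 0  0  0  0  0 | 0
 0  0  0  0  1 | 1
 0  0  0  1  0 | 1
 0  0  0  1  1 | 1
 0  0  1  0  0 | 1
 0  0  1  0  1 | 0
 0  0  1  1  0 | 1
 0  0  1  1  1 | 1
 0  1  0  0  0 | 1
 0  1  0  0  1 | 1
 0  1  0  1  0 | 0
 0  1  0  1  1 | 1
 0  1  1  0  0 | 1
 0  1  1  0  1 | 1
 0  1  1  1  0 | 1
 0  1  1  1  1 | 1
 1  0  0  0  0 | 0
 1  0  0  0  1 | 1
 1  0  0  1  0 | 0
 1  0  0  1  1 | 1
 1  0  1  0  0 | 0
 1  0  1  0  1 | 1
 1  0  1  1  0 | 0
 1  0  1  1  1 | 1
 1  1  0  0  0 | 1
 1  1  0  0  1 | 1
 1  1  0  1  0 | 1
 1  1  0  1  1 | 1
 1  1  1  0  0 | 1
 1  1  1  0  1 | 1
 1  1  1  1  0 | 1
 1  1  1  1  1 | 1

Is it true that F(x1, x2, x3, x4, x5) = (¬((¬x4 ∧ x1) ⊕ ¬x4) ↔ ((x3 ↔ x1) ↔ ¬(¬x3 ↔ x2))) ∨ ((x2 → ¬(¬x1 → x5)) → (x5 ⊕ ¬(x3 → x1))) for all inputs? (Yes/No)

Test each input against both F and the formula:
  x1=0, x2=0, x3=0, x4=0, x5=0: formula gives 0, F = 0 ✓
  x1=0, x2=0, x3=0, x4=0, x5=1: formula gives 1, F = 1 ✓
  x1=0, x2=0, x3=0, x4=1, x5=0: formula gives 1, F = 1 ✓
  x1=0, x2=0, x3=0, x4=1, x5=1: formula gives 1, F = 1 ✓
  … (the remaining 28 rows also agree.)
Every row agrees, so the formula is equivalent.

Yes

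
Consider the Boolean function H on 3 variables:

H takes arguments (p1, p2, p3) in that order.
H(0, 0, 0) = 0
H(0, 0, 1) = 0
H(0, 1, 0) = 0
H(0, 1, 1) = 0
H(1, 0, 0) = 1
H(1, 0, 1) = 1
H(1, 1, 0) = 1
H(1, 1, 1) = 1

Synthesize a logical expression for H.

H(p1, p2, p3) = ((((p1 ∧ ¬p2) ∧ ¬p3) ∨ ((p1 ∧ ¬p2) ∧ p3)) ∨ ((p1 ∧ p2) ∧ ¬p3)) ∨ ((p1 ∧ p2) ∧ p3)

The 1-rows are (1,0,0), (1,0,1), (1,1,0), (1,1,1). Each contributes one minterm — p1·¬p2·¬p3; p1·¬p2·p3; p1·p2·¬p3; p1·p2·p3 — and their disjunction is a sum-of-products form of H.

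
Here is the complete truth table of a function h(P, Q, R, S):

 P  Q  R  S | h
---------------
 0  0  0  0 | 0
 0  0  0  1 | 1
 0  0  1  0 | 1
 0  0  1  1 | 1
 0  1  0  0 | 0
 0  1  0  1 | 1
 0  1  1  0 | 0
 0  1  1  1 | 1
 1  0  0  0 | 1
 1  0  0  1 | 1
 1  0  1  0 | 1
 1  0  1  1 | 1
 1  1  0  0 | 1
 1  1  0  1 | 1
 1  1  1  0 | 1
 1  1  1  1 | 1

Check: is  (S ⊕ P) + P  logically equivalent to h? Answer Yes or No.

Evaluate (S ⊕ P) + P on each row and compare to h:
  P=0, Q=0, R=0, S=0: formula gives 0, h = 0 ✓
  P=0, Q=0, R=0, S=1: formula gives 1, h = 1 ✓
  P=0, Q=0, R=1, S=0: formula gives 0, but h = 1 ✗
Row (0,0,1,0) is a counterexample, so the formula is not equivalent to h.

No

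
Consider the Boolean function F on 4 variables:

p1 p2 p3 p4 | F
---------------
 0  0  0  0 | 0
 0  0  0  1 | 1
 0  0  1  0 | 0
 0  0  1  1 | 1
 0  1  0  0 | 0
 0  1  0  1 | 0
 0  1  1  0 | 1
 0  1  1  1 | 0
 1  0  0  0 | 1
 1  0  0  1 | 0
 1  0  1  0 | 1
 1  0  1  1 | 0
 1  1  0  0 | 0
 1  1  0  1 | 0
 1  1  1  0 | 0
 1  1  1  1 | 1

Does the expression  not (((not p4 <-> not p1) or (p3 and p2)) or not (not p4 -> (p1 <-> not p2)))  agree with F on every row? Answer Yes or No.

No

Evaluate not (((not p4 <-> not p1) or (p3 and p2)) or not (not p4 -> (p1 <-> not p2))) on each row and compare to F:
  p1=0, p2=0, p3=0, p4=0: formula gives 0, F = 0 ✓
  p1=0, p2=0, p3=0, p4=1: formula gives 1, F = 1 ✓
  p1=0, p2=0, p3=1, p4=0: formula gives 0, F = 0 ✓
  p1=0, p2=0, p3=1, p4=1: formula gives 1, F = 1 ✓
  …
  p1=0, p2=1, p3=0, p4=1: formula gives 1, but F = 0 ✗
A single disagreement suffices: at (0,1,0,1) they differ, so the formula does not compute F.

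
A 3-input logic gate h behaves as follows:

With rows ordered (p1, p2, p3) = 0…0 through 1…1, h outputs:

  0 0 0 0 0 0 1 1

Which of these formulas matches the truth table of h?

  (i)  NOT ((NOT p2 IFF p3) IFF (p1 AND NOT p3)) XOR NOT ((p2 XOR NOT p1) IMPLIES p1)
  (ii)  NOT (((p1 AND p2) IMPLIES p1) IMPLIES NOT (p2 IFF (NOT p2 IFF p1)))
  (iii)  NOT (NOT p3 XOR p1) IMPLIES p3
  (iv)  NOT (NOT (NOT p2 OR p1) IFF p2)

(i) fails at (0,0,0): the formula yields 1, h is 0.
(ii) fails at (0,0,0): the formula yields 1, h is 0.
(iii) fails at (0,0,0): the formula yields 1, h is 0.
Only (iv) survives; checking it on all 8 rows confirms it matches h.

iv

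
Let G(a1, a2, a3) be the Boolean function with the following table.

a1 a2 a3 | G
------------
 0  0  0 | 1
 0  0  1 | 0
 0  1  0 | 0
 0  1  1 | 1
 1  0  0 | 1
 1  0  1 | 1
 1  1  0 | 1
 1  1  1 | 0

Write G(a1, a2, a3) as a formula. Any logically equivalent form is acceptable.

The 0-rows are (0,0,1), (0,1,0), (1,1,1). Take each as a conjunction (¬a1·¬a2·a3, ¬a1·a2·¬a3, a1·a2·a3), form their disjunction, and complement — that gives a formula that is 1 everywhere G is.

G(a1, a2, a3) = ~((((~a1 & ~a2) & a3) | ((~a1 & a2) & ~a3)) | ((a1 & a2) & a3))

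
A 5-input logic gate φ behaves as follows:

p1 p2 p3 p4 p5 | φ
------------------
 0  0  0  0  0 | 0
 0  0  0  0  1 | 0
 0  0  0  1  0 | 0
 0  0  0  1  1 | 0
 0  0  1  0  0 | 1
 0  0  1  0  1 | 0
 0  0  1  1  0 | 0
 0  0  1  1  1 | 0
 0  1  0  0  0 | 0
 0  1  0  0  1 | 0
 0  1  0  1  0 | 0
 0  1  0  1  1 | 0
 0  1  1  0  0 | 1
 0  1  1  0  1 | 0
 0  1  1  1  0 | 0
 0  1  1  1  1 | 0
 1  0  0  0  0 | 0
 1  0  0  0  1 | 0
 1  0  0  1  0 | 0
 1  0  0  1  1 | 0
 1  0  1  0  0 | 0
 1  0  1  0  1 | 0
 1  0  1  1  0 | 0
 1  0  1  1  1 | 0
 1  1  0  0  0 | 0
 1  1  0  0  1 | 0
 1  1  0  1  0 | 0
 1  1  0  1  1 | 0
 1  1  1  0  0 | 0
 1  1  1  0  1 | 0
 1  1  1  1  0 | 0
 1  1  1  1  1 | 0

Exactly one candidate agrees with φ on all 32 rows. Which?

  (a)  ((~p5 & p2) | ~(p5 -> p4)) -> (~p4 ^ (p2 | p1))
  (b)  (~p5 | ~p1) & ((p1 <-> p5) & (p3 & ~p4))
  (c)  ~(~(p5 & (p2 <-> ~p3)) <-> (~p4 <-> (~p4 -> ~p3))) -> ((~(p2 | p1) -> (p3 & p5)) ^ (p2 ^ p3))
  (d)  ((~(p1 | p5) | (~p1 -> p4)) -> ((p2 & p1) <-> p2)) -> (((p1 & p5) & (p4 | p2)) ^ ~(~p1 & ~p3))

(a) disagrees with φ on (0,0,0,0,0) (formula → 1, table → 0); rule it out.
(c) disagrees with φ on (0,0,0,0,0) (formula → 1, table → 0); rule it out.
(d) disagrees with φ on (0,0,1,0,1) (formula → 1, table → 0); rule it out.
That leaves (b). Evaluating it on every row reproduces the table of φ exactly.

b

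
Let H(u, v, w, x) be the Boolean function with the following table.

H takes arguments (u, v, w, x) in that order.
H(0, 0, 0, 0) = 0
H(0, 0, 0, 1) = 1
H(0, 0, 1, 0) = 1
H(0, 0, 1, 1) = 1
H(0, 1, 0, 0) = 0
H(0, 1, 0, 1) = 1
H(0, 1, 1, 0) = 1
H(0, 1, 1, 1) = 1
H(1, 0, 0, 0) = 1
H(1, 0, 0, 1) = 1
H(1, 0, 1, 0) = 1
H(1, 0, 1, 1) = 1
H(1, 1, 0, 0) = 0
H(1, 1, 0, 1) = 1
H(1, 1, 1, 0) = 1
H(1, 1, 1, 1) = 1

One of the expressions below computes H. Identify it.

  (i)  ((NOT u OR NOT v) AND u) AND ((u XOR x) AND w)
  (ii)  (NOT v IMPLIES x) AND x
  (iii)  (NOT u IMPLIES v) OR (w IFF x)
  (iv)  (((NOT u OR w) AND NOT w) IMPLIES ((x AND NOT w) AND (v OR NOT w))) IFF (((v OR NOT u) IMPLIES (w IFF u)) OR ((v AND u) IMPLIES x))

(i) disagrees with H on (0,0,0,1) (formula → 0, table → 1); rule it out.
(ii) disagrees with H on (0,0,1,0) (formula → 0, table → 1); rule it out.
(iii) disagrees with H on (0,0,0,0) (formula → 1, table → 0); rule it out.
Only (iv) survives; checking it on all 16 rows confirms it matches H.

iv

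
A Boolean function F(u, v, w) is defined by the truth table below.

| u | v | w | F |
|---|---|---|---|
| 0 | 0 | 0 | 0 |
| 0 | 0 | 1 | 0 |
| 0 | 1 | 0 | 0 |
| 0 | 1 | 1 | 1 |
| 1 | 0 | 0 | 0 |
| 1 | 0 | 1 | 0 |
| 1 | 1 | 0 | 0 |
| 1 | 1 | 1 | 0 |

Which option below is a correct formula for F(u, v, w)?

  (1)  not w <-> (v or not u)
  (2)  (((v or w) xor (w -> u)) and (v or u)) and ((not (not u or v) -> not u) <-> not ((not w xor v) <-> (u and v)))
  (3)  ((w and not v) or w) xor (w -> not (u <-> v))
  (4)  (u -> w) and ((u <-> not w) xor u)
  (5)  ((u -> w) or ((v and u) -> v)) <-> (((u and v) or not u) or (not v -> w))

(1): at (0,0,0) it gives 1, but F = 0 — eliminated.
(3): at (0,0,0) it gives 1, but F = 0 — eliminated.
(4): at (0,0,1) it gives 1, but F = 0 — eliminated.
(5): at (0,0,0) it gives 1, but F = 0 — eliminated.
(2) is the remaining candidate, and it agrees with F on all 8 inputs.

2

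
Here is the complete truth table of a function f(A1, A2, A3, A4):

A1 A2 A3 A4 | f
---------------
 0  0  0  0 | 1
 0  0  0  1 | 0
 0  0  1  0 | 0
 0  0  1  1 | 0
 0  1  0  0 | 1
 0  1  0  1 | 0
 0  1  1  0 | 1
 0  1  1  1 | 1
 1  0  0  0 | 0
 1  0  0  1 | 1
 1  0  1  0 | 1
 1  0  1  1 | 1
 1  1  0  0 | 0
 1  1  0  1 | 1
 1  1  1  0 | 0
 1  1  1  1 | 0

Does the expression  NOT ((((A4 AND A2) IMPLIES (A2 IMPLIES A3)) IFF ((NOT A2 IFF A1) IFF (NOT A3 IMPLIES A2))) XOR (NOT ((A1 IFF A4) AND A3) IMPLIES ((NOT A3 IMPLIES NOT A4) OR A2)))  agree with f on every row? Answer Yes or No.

Yes

Test each input against both f and the formula:
  A1=0, A2=0, A3=0, A4=0: formula gives 1, f = 1 ✓
  A1=0, A2=0, A3=0, A4=1: formula gives 0, f = 0 ✓
  A1=0, A2=0, A3=1, A4=0: formula gives 0, f = 0 ✓
  A1=0, A2=0, A3=1, A4=1: formula gives 0, f = 0 ✓
  …and likewise for the remaining 12 rows.
Every row agrees, so the formula is equivalent.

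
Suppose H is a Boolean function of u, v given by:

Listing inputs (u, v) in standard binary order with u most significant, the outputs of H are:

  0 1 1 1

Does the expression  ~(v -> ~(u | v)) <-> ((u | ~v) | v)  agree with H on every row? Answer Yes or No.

No

Evaluate ~(v -> ~(u | v)) <-> ((u | ~v) | v) on each row and compare to H:
  u=0, v=0: formula gives 0, H = 0 ✓
  u=0, v=1: formula gives 1, H = 1 ✓
  u=1, v=0: formula gives 0, but H = 1 ✗
A single disagreement suffices: at (1,0) they differ, so the formula does not compute H.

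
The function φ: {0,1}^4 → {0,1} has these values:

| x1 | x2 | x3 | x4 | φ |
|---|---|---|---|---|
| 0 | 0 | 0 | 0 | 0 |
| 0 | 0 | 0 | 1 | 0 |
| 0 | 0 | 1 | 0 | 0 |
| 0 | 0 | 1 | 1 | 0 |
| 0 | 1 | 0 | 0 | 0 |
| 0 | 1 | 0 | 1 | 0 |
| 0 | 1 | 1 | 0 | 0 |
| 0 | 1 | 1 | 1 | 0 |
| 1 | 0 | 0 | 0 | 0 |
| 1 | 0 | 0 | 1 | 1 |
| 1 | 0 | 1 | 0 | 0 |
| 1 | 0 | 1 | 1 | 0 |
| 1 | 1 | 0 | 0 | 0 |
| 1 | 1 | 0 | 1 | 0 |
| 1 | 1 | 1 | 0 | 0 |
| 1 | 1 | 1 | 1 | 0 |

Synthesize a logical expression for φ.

φ(x1, x2, x3, x4) = ((x1 and not x2) and not x3) and x4

Only row (1,0,0,1) gives 1. That row's minterm x1·¬x2·¬x3·x4 is φ directly.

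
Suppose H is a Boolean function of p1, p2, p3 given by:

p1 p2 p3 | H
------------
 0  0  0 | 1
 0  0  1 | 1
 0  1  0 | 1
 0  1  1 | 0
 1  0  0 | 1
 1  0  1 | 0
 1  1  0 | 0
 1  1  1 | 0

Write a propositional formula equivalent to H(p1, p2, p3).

The 1-rows are (0,0,0), (0,0,1), (0,1,0), (1,0,0). Each contributes one minterm — ¬p1·¬p2·¬p3; ¬p1·¬p2·p3; ¬p1·p2·¬p3; p1·¬p2·¬p3 — and their disjunction is a sum-of-products form of H.

H(p1, p2, p3) = ((((NOT p1 AND NOT p2) AND NOT p3) OR ((NOT p1 AND NOT p2) AND p3)) OR ((NOT p1 AND p2) AND NOT p3)) OR ((p1 AND NOT p2) AND NOT p3)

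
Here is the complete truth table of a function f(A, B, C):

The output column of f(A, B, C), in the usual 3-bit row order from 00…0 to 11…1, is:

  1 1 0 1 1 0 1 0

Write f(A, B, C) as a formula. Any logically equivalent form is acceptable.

There are just 3 zero rows: (0,1,0), (1,0,1), (1,1,1). Their minterms are ¬A·B·¬C, A·¬B·C, A·B·C; the OR of those covers precisely the 0-outputs, and negating it yields f.

f(A, B, C) = NOT ((((NOT A AND B) AND NOT C) OR ((A AND NOT B) AND C)) OR ((A AND B) AND C))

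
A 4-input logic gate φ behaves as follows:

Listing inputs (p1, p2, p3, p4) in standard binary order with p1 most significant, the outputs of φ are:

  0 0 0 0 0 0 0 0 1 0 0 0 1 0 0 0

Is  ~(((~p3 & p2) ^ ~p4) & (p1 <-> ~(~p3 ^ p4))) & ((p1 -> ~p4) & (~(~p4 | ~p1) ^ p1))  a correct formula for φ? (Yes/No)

Yes

Evaluate ~(((~p3 & p2) ^ ~p4) & (p1 <-> ~(~p3 ^ p4))) & ((p1 -> ~p4) & (~(~p4 | ~p1) ^ p1)) on each row and compare to φ:
  p1=0, p2=0, p3=0, p4=0: formula gives 0, φ = 0 ✓
  p1=0, p2=0, p3=0, p4=1: formula gives 0, φ = 0 ✓
  p1=0, p2=0, p3=1, p4=0: formula gives 0, φ = 0 ✓
  p1=0, p2=0, p3=1, p4=1: formula gives 0, φ = 0 ✓
  …and likewise for the remaining 12 rows.
Every row agrees, so the formula is equivalent.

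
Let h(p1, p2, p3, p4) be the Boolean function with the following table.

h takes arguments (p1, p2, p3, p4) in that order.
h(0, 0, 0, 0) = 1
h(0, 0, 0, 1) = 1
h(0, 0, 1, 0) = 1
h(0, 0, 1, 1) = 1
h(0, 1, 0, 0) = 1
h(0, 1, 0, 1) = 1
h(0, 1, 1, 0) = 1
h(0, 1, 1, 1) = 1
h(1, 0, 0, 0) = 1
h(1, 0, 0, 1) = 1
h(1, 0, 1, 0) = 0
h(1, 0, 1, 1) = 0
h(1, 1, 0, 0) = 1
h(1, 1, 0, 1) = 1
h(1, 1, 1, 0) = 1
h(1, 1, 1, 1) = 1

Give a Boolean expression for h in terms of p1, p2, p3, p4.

h(p1, p2, p3, p4) = not ((((p1 and not p2) and p3) and not p4) or (((p1 and not p2) and p3) and p4))

The 0-rows are (1,0,1,0), (1,0,1,1). Take each as a conjunction (p1·¬p2·p3·¬p4, p1·¬p2·p3·p4), form their disjunction, and complement — that gives a formula that is 1 everywhere h is.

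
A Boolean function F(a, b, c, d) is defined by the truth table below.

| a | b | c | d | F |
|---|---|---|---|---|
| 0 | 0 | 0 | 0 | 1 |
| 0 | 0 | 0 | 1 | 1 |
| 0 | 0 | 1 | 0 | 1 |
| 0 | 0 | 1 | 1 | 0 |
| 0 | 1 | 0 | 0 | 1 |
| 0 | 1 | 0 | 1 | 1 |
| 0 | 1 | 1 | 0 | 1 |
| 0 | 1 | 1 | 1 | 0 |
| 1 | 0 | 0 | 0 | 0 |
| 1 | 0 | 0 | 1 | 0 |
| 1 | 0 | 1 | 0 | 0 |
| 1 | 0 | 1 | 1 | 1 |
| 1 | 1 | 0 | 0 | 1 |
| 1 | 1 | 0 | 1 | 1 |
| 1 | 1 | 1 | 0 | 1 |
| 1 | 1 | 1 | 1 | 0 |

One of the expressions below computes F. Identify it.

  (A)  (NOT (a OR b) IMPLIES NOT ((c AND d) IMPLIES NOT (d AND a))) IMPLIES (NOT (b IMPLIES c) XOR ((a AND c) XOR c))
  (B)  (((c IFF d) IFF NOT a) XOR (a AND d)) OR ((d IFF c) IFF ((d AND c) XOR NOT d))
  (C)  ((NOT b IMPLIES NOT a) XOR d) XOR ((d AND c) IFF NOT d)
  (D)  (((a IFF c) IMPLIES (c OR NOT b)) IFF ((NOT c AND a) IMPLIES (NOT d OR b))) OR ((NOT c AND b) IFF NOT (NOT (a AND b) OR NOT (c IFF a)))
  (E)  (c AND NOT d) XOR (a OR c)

(A) fails at (0,0,1,1): the formula yields 1, F is 0.
(B) fails at (0,0,1,0): the formula yields 0, F is 1.
(D) fails at (0,0,1,1): the formula yields 1, F is 0.
(E) fails at (0,0,0,0): the formula yields 0, F is 1.
That leaves (C). Evaluating it on every row reproduces the table of F exactly.

C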